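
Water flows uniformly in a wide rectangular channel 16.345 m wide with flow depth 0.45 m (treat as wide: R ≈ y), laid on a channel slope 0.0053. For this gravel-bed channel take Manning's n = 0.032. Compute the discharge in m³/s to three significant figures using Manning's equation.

9.83 m³/s

A = b·y = 16.345 × 0.45 = 7.355 m²
Wide channel: R ≈ y = 0.45 m
Q = (1/n)·A·R^(2/3)·S^(1/2) = (1/0.032) × 7.355 × 0.4500^(2/3) × 0.0053^(1/2) = 9.826 m³/s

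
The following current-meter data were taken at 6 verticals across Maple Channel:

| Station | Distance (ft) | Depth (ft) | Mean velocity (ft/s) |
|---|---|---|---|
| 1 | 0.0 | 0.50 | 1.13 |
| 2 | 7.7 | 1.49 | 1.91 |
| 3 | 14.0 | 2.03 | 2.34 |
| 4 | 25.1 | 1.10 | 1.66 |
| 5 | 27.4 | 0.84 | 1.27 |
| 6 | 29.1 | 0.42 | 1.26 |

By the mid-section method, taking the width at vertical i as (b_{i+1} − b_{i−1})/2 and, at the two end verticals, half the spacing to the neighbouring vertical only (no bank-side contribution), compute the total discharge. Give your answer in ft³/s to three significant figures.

78.2 ft³/s

w_1 = (7.7 − 0.0)/2 = 3.85 ft; q_1 = 1.13 × 0.50 × 3.85 = 2.175 ft³/s
w_2 = (14.0 − 0.0)/2 = 7 ft; q_2 = 1.91 × 1.49 × 7 = 19.92 ft³/s
w_3 = (25.1 − 7.7)/2 = 8.7 ft; q_3 = 2.34 × 2.03 × 8.7 = 41.33 ft³/s
w_4 = (27.4 − 14.0)/2 = 6.7 ft; q_4 = 1.66 × 1.10 × 6.7 = 12.23 ft³/s
w_5 = (29.1 − 25.1)/2 = 2 ft; q_5 = 1.27 × 0.84 × 2 = 2.134 ft³/s
w_6 = (29.1 − 27.4)/2 = 0.85 ft; q_6 = 1.26 × 0.42 × 0.85 = 0.4498 ft³/s
Q = Σ qᵢ = 78.24 ft³/s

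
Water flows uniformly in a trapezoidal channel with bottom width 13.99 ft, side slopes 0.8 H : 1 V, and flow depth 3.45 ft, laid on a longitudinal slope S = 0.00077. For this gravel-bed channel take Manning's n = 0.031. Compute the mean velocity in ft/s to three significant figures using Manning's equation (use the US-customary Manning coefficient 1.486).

A = (b + z·y)·y = (13.99 + 0.8×3.45)×3.45 = 57.79 ft²
P = b + 2y√(1+z²) = 13.99 + 2×3.45×√(1+0.8²) = 22.83 ft
R = A/P = 57.79/22.83 = 2.532 ft
Q = (1.486/n)·A·R^(2/3)·S^(1/2) = (1.486/0.031) × 57.79 × 2.532^(2/3) × 0.00077^(1/2) = 142.8 ft³/s
V = Q/A = 142.8/57.79 = 2.471 ft/s

2.47 ft/s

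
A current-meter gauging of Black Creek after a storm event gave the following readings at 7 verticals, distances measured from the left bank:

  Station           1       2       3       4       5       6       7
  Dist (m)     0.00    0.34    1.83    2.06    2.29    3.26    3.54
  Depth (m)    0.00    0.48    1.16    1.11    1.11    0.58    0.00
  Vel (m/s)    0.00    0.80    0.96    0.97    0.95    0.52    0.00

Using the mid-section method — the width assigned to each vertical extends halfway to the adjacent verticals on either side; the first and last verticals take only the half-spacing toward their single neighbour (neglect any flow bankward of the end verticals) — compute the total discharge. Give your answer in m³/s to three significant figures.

w_2 = (1.83 − 0.00)/2 = 0.915 m; q_2 = 0.80 × 0.48 × 0.915 = 0.3514 m³/s
w_3 = (2.06 − 0.34)/2 = 0.86 m; q_3 = 0.96 × 1.16 × 0.86 = 0.9577 m³/s
w_4 = (2.29 − 1.83)/2 = 0.23 m; q_4 = 0.97 × 1.11 × 0.23 = 0.2476 m³/s
w_5 = (3.26 − 2.06)/2 = 0.6 m; q_5 = 0.95 × 1.11 × 0.6 = 0.6327 m³/s
w_6 = (3.54 − 2.29)/2 = 0.625 m; q_6 = 0.52 × 0.58 × 0.625 = 0.1885 m³/s
Stations 1, 7 contribute zero (depth or velocity is 0).
Q = Σ qᵢ = 2.378 m³/s

2.38 m³/s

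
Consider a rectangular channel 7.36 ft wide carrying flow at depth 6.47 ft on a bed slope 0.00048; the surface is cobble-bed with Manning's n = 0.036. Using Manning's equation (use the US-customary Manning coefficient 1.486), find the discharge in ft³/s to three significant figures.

A = b·y = 7.36 × 6.47 = 47.62 ft²
P = b + 2y = 7.36 + 2×6.47 = 20.30 ft
R = A/P = 47.62/20.30 = 2.346 ft
Q = (1.486/n)·A·R^(2/3)·S^(1/2) = (1.486/0.036) × 47.62 × 2.346^(2/3) × 0.00048^(1/2) = 76.03 ft³/s

76.0 ft³/s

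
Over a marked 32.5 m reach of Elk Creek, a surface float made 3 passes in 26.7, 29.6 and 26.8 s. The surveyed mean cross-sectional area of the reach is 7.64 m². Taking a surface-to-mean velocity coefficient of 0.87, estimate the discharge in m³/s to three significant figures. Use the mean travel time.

7.80 m³/s

t̄ = (26.7 + 29.6 + 26.8) / 3 = 27.7 s
v_surface = L / t̄ = 32.5 / 27.7 = 1.173 m/s
v_mean = 0.87 × 1.173 = 1.021 m/s
Q = A × v_mean = 7.64 × 1.021 = 7.799 m³/s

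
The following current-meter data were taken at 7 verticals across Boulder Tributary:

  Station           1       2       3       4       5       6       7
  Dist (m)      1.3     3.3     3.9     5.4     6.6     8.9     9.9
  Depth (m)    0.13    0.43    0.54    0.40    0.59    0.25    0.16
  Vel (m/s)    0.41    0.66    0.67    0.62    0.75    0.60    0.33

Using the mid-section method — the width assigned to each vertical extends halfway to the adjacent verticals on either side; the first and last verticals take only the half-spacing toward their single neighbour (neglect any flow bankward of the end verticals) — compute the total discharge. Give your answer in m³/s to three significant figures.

2.19 m³/s

w_1 = (3.3 − 1.3)/2 = 1 m; q_1 = 0.41 × 0.13 × 1 = 0.05330 m³/s
w_2 = (3.9 − 1.3)/2 = 1.3 m; q_2 = 0.66 × 0.43 × 1.3 = 0.3689 m³/s
w_3 = (5.4 − 3.3)/2 = 1.05 m; q_3 = 0.67 × 0.54 × 1.05 = 0.3799 m³/s
w_4 = (6.6 − 3.9)/2 = 1.35 m; q_4 = 0.62 × 0.40 × 1.35 = 0.3348 m³/s
w_5 = (8.9 − 5.4)/2 = 1.75 m; q_5 = 0.75 × 0.59 × 1.75 = 0.7744 m³/s
w_6 = (9.9 − 6.6)/2 = 1.65 m; q_6 = 0.60 × 0.25 × 1.65 = 0.2475 m³/s
w_7 = (9.9 − 8.9)/2 = 0.5 m; q_7 = 0.33 × 0.16 × 0.5 = 0.02640 m³/s
Q = Σ qᵢ = 2.185 m³/s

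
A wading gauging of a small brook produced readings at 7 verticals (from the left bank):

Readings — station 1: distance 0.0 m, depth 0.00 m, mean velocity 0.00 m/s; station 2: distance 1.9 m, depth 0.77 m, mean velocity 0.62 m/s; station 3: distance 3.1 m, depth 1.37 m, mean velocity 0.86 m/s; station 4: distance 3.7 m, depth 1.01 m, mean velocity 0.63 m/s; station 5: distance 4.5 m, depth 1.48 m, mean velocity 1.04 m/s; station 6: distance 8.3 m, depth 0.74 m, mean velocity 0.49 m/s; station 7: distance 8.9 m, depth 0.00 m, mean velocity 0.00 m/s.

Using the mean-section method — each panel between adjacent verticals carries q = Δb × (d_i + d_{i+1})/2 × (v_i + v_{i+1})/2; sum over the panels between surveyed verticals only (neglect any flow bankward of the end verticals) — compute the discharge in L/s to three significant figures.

5820 L/s

Panel 1-2: Δb = 1.9 m, d̄ = (0.00+0.77)/2 = 0.385, v̄ = (0.00+0.62)/2 = 0.31 → q = 1.9×0.385×0.31 = 0.2268 m³/s
Panel 2-3: Δb = 1.2 m, d̄ = (0.77+1.37)/2 = 1.07, v̄ = (0.62+0.86)/2 = 0.74 → q = 1.2×1.07×0.74 = 0.9502 m³/s
Panel 3-4: Δb = 0.6 m, d̄ = (1.37+1.01)/2 = 1.19, v̄ = (0.86+0.63)/2 = 0.745 → q = 0.6×1.19×0.745 = 0.5319 m³/s
Panel 4-5: Δb = 0.8 m, d̄ = (1.01+1.48)/2 = 1.245, v̄ = (0.63+1.04)/2 = 0.835 → q = 0.8×1.245×0.835 = 0.8317 m³/s
Panel 5-6: Δb = 3.8 m, d̄ = (1.48+0.74)/2 = 1.11, v̄ = (1.04+0.49)/2 = 0.765 → q = 3.8×1.11×0.765 = 3.227 m³/s
Panel 6-7: Δb = 0.6 m, d̄ = (0.74+0.00)/2 = 0.37, v̄ = (0.49+0.00)/2 = 0.245 → q = 0.6×0.37×0.245 = 0.05439 m³/s
Q = Σ q = 5.822 m³/s
= 5.822 × 1000 = 5822 L/s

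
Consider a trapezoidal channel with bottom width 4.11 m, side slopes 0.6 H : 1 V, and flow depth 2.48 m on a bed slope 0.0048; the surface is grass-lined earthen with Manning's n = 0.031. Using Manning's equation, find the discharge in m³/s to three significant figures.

38.9 m³/s

A = (b + z·y)·y = (4.11 + 0.6×2.48)×2.48 = 13.88 m²
P = b + 2y√(1+z²) = 4.11 + 2×2.48×√(1+0.6²) = 9.894 m
R = A/P = 13.88/9.894 = 1.403 m
Q = (1/n)·A·R^(2/3)·S^(1/2) = (1/0.031) × 13.88 × 1.403^(2/3) × 0.0048^(1/2) = 38.89 m³/s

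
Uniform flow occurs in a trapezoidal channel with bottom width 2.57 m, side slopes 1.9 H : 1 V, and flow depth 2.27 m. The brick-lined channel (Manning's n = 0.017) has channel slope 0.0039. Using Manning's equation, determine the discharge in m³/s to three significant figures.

67.3 m³/s

A = (b + z·y)·y = (2.57 + 1.9×2.27)×2.27 = 15.62 m²
P = b + 2y√(1+z²) = 2.57 + 2×2.27×√(1+1.9²) = 12.32 m
R = A/P = 15.62/12.32 = 1.268 m
Q = (1/n)·A·R^(2/3)·S^(1/2) = (1/0.017) × 15.62 × 1.268^(2/3) × 0.0039^(1/2) = 67.26 m³/s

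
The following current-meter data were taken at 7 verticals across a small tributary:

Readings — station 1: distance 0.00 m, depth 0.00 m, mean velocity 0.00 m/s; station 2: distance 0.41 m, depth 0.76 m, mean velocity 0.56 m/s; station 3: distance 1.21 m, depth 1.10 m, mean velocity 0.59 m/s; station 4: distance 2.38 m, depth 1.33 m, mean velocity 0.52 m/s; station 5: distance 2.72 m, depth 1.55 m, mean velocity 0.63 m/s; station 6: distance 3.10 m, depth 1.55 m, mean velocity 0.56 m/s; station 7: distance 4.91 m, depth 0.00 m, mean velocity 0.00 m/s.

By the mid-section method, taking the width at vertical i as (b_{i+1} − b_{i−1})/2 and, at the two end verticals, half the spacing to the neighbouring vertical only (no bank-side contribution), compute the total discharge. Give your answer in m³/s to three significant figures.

w_2 = (1.21 − 0.00)/2 = 0.605 m; q_2 = 0.56 × 0.76 × 0.605 = 0.2575 m³/s
w_3 = (2.38 − 0.41)/2 = 0.985 m; q_3 = 0.59 × 1.10 × 0.985 = 0.6393 m³/s
w_4 = (2.72 − 1.21)/2 = 0.755 m; q_4 = 0.52 × 1.33 × 0.755 = 0.5222 m³/s
w_5 = (3.10 − 2.38)/2 = 0.36 m; q_5 = 0.63 × 1.55 × 0.36 = 0.3515 m³/s
w_6 = (4.91 − 2.72)/2 = 1.095 m; q_6 = 0.56 × 1.55 × 1.095 = 0.9505 m³/s
Stations 1, 7 contribute zero (depth or velocity is 0).
Q = Σ qᵢ = 2.721 m³/s

2.72 m³/s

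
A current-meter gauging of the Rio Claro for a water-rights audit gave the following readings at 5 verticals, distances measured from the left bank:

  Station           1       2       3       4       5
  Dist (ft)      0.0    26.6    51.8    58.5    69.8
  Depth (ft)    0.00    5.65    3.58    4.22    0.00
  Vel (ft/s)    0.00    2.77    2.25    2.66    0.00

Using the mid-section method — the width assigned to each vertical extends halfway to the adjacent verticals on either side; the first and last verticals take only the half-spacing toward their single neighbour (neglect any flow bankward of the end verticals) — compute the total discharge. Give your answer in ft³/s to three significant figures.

635 ft³/s

w_2 = (51.8 − 0.0)/2 = 25.9 ft; q_2 = 2.77 × 5.65 × 25.9 = 405.3 ft³/s
w_3 = (58.5 − 26.6)/2 = 15.95 ft; q_3 = 2.25 × 3.58 × 15.95 = 128.5 ft³/s
w_4 = (69.8 − 51.8)/2 = 9 ft; q_4 = 2.66 × 4.22 × 9 = 101.0 ft³/s
Stations 1, 5 contribute zero (depth or velocity is 0).
Q = Σ qᵢ = 634.9 ft³/s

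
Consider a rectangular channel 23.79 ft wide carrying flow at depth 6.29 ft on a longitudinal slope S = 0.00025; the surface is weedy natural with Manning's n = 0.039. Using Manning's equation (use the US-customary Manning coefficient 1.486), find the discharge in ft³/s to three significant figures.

231 ft³/s

A = b·y = 23.79 × 6.29 = 149.6 ft²
P = b + 2y = 23.79 + 2×6.29 = 36.37 ft
R = A/P = 149.6/36.37 = 4.114 ft
Q = (1.486/n)·A·R^(2/3)·S^(1/2) = (1.486/0.039) × 149.6 × 4.114^(2/3) × 0.00025^(1/2) = 231.5 ft³/s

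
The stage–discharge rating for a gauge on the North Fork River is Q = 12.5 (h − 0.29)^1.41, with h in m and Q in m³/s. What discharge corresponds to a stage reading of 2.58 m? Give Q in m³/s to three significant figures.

Q = 12.5 × (2.58 − 0.29)^1.41 = 12.5 × 2.29^1.41 = 40.20 m³/s

40.2 m³/s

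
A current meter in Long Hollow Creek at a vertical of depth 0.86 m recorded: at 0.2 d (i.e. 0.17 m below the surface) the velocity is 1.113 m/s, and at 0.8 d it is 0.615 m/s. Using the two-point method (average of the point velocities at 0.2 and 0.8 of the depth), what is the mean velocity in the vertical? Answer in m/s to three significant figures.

0.864 m/s

v̄ = (1.113 + 0.615) / 2 = 0.8640 m/s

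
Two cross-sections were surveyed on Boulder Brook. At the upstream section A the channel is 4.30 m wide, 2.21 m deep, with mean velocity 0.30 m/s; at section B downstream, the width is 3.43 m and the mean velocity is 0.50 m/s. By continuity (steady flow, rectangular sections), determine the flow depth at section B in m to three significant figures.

Q = A₁V₁ = (4.30×2.21) × 0.30 = 2.851 m³/s
d₂ = Q/(b₂ V₂) = 2.851/(3.43×0.50) = 1.662 m

1.66 m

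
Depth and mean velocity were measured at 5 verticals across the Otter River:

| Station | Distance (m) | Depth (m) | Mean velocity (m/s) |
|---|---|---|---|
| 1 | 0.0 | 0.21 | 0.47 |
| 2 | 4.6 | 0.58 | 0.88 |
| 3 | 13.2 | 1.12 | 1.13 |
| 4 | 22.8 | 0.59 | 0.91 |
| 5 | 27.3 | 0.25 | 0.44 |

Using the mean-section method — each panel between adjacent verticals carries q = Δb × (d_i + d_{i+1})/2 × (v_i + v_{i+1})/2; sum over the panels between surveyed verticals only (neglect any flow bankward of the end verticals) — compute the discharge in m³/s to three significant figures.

18.2 m³/s

Panel 1-2: Δb = 4.6 m, d̄ = (0.21+0.58)/2 = 0.395, v̄ = (0.47+0.88)/2 = 0.675 → q = 4.6×0.395×0.675 = 1.226 m³/s
Panel 2-3: Δb = 8.6 m, d̄ = (0.58+1.12)/2 = 0.85, v̄ = (0.88+1.13)/2 = 1.005 → q = 8.6×0.85×1.005 = 7.347 m³/s
Panel 3-4: Δb = 9.6 m, d̄ = (1.12+0.59)/2 = 0.855, v̄ = (1.13+0.91)/2 = 1.02 → q = 9.6×0.855×1.02 = 8.372 m³/s
Panel 4-5: Δb = 4.5 m, d̄ = (0.59+0.25)/2 = 0.42, v̄ = (0.91+0.44)/2 = 0.675 → q = 4.5×0.42×0.675 = 1.276 m³/s
Q = Σ q = 18.22 m³/s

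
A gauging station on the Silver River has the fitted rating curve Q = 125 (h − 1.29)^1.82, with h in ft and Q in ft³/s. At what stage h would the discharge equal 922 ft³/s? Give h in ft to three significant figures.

h − h₀ = (Q/C)^(1/b) = (922/125)^(1/1.82) = 2.998 ft
h = 1.29 + 2.998 = 4.288 ft

4.29 ft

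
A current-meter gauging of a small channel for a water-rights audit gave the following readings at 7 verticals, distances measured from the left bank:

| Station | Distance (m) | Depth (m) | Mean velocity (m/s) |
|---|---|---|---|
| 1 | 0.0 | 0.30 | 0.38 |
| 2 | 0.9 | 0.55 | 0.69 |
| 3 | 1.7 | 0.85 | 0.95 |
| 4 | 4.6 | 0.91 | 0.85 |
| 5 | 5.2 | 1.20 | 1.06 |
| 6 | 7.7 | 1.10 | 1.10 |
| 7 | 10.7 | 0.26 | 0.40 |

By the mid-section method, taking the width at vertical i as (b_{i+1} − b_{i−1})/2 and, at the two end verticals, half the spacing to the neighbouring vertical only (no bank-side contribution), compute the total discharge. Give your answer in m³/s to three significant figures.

8.68 m³/s

w_1 = (0.9 − 0.0)/2 = 0.45 m; q_1 = 0.38 × 0.30 × 0.45 = 0.05130 m³/s
w_2 = (1.7 − 0.0)/2 = 0.85 m; q_2 = 0.69 × 0.55 × 0.85 = 0.3226 m³/s
w_3 = (4.6 − 0.9)/2 = 1.85 m; q_3 = 0.95 × 0.85 × 1.85 = 1.494 m³/s
w_4 = (5.2 − 1.7)/2 = 1.75 m; q_4 = 0.85 × 0.91 × 1.75 = 1.354 m³/s
w_5 = (7.7 − 4.6)/2 = 1.55 m; q_5 = 1.06 × 1.20 × 1.55 = 1.972 m³/s
w_6 = (10.7 − 5.2)/2 = 2.75 m; q_6 = 1.10 × 1.10 × 2.75 = 3.328 m³/s
w_7 = (10.7 − 7.7)/2 = 1.5 m; q_7 = 0.40 × 0.26 × 1.5 = 0.1560 m³/s
Q = Σ qᵢ = 8.676 m³/s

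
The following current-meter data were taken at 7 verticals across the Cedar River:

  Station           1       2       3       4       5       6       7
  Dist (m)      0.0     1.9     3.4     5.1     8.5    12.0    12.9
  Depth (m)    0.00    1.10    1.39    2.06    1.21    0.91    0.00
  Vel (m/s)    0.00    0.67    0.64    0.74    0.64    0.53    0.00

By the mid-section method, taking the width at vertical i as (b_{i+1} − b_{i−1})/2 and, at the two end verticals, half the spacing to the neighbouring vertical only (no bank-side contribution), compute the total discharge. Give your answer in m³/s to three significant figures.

w_2 = (3.4 − 0.0)/2 = 1.7 m; q_2 = 0.67 × 1.10 × 1.7 = 1.253 m³/s
w_3 = (5.1 − 1.9)/2 = 1.6 m; q_3 = 0.64 × 1.39 × 1.6 = 1.423 m³/s
w_4 = (8.5 − 3.4)/2 = 2.55 m; q_4 = 0.74 × 2.06 × 2.55 = 3.887 m³/s
w_5 = (12.0 − 5.1)/2 = 3.45 m; q_5 = 0.64 × 1.21 × 3.45 = 2.672 m³/s
w_6 = (12.9 − 8.5)/2 = 2.2 m; q_6 = 0.53 × 0.91 × 2.2 = 1.061 m³/s
Stations 1, 7 contribute zero (depth or velocity is 0).
Q = Σ qᵢ = 10.30 m³/s

10.3 m³/s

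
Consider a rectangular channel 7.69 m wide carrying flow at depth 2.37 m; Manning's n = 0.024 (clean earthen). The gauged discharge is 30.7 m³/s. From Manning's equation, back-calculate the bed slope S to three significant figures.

A = b·y = 7.69 × 2.37 = 18.23 m²
P = b + 2y = 7.69 + 2×2.37 = 12.43 m
R = A/P = 18.23/12.43 = 1.466 m
S = (Q·n / (1·A·R^(2/3)))² = (30.7×0.024 / (1×18.23×1.291))² = 0.0009812

0.000981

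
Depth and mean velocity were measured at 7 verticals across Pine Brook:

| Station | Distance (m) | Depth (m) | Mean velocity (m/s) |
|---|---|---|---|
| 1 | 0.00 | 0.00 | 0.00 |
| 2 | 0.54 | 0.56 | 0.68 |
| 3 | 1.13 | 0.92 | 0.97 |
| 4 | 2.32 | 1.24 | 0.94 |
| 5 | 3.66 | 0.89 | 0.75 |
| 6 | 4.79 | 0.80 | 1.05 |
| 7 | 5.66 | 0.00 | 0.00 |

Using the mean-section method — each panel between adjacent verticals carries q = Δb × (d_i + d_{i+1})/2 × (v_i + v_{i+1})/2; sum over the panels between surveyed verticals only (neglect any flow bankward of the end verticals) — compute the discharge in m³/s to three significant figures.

3.89 m³/s

Panel 1-2: Δb = 0.54 m, d̄ = (0.00+0.56)/2 = 0.28, v̄ = (0.00+0.68)/2 = 0.34 → q = 0.54×0.28×0.34 = 0.05141 m³/s
Panel 2-3: Δb = 0.59 m, d̄ = (0.56+0.92)/2 = 0.74, v̄ = (0.68+0.97)/2 = 0.825 → q = 0.59×0.74×0.825 = 0.3602 m³/s
Panel 3-4: Δb = 1.19 m, d̄ = (0.92+1.24)/2 = 1.08, v̄ = (0.97+0.94)/2 = 0.955 → q = 1.19×1.08×0.955 = 1.227 m³/s
Panel 4-5: Δb = 1.34 m, d̄ = (1.24+0.89)/2 = 1.065, v̄ = (0.94+0.75)/2 = 0.845 → q = 1.34×1.065×0.845 = 1.206 m³/s
Panel 5-6: Δb = 1.13 m, d̄ = (0.89+0.80)/2 = 0.845, v̄ = (0.75+1.05)/2 = 0.9 → q = 1.13×0.845×0.9 = 0.8594 m³/s
Panel 6-7: Δb = 0.87 m, d̄ = (0.80+0.00)/2 = 0.4, v̄ = (1.05+0.00)/2 = 0.525 → q = 0.87×0.4×0.525 = 0.1827 m³/s
Q = Σ q = 3.887 m³/s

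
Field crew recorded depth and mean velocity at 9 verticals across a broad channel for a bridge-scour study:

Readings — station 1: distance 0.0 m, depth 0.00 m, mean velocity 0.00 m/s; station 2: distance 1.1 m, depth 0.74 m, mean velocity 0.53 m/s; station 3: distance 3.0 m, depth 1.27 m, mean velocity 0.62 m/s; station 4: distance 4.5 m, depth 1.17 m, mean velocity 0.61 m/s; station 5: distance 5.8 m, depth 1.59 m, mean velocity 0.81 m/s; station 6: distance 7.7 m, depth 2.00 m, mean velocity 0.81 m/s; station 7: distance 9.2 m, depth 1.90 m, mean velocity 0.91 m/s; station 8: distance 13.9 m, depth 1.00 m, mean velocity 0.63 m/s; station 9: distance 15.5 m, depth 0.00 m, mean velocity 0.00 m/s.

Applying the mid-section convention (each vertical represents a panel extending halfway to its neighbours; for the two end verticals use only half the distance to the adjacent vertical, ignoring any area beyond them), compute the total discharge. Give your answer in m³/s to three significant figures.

w_2 = (3.0 − 0.0)/2 = 1.5 m; q_2 = 0.53 × 0.74 × 1.5 = 0.5883 m³/s
w_3 = (4.5 − 1.1)/2 = 1.7 m; q_3 = 0.62 × 1.27 × 1.7 = 1.339 m³/s
w_4 = (5.8 − 3.0)/2 = 1.4 m; q_4 = 0.61 × 1.17 × 1.4 = 0.9992 m³/s
w_5 = (7.7 − 4.5)/2 = 1.6 m; q_5 = 0.81 × 1.59 × 1.6 = 2.061 m³/s
w_6 = (9.2 − 5.8)/2 = 1.7 m; q_6 = 0.81 × 2.00 × 1.7 = 2.754 m³/s
w_7 = (13.9 − 7.7)/2 = 3.1 m; q_7 = 0.91 × 1.90 × 3.1 = 5.360 m³/s
w_8 = (15.5 − 9.2)/2 = 3.15 m; q_8 = 0.63 × 1.00 × 3.15 = 1.985 m³/s
Stations 1, 9 contribute zero (depth or velocity is 0).
Q = Σ qᵢ = 15.09 m³/s

15.1 m³/s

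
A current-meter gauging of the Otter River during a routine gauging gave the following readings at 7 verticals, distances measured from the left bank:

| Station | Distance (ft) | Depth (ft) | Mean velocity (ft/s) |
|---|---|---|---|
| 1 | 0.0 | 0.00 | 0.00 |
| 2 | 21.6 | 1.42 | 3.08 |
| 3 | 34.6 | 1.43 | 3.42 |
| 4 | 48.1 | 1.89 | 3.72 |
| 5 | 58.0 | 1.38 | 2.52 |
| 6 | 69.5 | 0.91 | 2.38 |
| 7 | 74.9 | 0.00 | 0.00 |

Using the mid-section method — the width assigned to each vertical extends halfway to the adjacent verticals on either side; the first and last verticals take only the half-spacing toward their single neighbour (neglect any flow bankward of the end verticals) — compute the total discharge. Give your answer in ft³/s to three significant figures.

278 ft³/s

w_2 = (34.6 − 0.0)/2 = 17.3 ft; q_2 = 3.08 × 1.42 × 17.3 = 75.66 ft³/s
w_3 = (48.1 − 21.6)/2 = 13.25 ft; q_3 = 3.42 × 1.43 × 13.25 = 64.80 ft³/s
w_4 = (58.0 − 34.6)/2 = 11.7 ft; q_4 = 3.72 × 1.89 × 11.7 = 82.26 ft³/s
w_5 = (69.5 − 48.1)/2 = 10.7 ft; q_5 = 2.52 × 1.38 × 10.7 = 37.21 ft³/s
w_6 = (74.9 − 58.0)/2 = 8.45 ft; q_6 = 2.38 × 0.91 × 8.45 = 18.30 ft³/s
Stations 1, 7 contribute zero (depth or velocity is 0).
Q = Σ qᵢ = 278.2 ft³/s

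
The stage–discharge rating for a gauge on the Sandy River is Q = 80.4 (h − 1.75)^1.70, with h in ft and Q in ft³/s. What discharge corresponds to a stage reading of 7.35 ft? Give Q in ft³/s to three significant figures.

1500 ft³/s

Q = 80.4 × (7.35 − 1.75)^1.70 = 80.4 × 5.6^1.70 = 1504 ft³/s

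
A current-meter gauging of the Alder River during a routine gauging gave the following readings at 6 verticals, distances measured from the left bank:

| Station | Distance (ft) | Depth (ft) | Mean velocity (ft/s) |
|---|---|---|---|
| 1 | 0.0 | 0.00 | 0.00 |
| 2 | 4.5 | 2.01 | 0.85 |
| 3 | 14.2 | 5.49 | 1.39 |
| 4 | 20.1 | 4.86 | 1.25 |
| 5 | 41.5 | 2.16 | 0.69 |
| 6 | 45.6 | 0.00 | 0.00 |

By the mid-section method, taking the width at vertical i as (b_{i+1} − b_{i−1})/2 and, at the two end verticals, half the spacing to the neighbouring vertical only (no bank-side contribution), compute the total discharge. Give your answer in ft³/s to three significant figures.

w_2 = (14.2 − 0.0)/2 = 7.1 ft; q_2 = 0.85 × 2.01 × 7.1 = 12.13 ft³/s
w_3 = (20.1 − 4.5)/2 = 7.8 ft; q_3 = 1.39 × 5.49 × 7.8 = 59.52 ft³/s
w_4 = (41.5 − 14.2)/2 = 13.65 ft; q_4 = 1.25 × 4.86 × 13.65 = 82.92 ft³/s
w_5 = (45.6 − 20.1)/2 = 12.75 ft; q_5 = 0.69 × 2.16 × 12.75 = 19.00 ft³/s
Stations 1, 6 contribute zero (depth or velocity is 0).
Q = Σ qᵢ = 173.6 ft³/s

174 ft³/s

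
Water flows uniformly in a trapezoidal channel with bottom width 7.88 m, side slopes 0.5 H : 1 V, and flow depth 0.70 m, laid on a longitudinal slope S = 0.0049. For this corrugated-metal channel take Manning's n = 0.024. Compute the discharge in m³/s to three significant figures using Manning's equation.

A = (b + z·y)·y = (7.88 + 0.5×0.70)×0.70 = 5.761 m²
P = b + 2y√(1+z²) = 7.88 + 2×0.70×√(1+0.5²) = 9.445 m
R = A/P = 5.761/9.445 = 0.6099 m
Q = (1/n)·A·R^(2/3)·S^(1/2) = (1/0.024) × 5.761 × 0.6099^(2/3) × 0.0049^(1/2) = 12.08 m³/s

12.1 m³/s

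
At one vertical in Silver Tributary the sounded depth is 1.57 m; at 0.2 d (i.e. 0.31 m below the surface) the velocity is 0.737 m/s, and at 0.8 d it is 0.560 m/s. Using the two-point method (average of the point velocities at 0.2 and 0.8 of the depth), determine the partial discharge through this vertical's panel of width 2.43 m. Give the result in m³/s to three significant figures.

v̄ = (0.737 + 0.560) / 2 = 0.6485 m/s
q = v̄ × d × w = 0.6485 × 1.57 × 2.43 = 2.474 m³/s

2.47 m³/s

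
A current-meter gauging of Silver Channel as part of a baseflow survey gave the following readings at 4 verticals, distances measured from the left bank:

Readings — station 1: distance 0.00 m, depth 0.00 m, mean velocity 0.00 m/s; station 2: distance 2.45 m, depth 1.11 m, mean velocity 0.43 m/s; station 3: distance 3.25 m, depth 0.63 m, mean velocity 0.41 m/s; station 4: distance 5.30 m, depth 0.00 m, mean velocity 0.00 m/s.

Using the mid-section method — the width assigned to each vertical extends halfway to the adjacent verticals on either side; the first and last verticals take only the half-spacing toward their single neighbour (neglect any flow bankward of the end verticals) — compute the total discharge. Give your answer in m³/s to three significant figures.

w_2 = (3.25 − 0.00)/2 = 1.625 m; q_2 = 0.43 × 1.11 × 1.625 = 0.7756 m³/s
w_3 = (5.30 − 2.45)/2 = 1.425 m; q_3 = 0.41 × 0.63 × 1.425 = 0.3681 m³/s
Stations 1, 4 contribute zero (depth or velocity is 0).
Q = Σ qᵢ = 1.144 m³/s

1.14 m³/s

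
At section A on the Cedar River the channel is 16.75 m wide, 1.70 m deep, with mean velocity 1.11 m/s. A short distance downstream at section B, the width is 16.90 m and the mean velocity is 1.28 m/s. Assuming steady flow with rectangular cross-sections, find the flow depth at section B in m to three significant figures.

1.46 m

Q = A₁V₁ = (16.75×1.70) × 1.11 = 31.61 m³/s
d₂ = Q/(b₂ V₂) = 31.61/(16.90×1.28) = 1.461 m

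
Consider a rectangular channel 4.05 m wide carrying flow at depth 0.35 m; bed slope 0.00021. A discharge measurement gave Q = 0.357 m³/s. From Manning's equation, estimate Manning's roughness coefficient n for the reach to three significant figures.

0.0257

A = b·y = 4.05 × 0.35 = 1.418 m²
P = b + 2y = 4.05 + 2×0.35 = 4.750 m
R = A/P = 1.418/4.750 = 0.2984 m
n = (1/Q)·A·R^(2/3)·S^(1/2) = (1/0.357) × 1.418 × 0.4466 × 0.01449 = 0.02570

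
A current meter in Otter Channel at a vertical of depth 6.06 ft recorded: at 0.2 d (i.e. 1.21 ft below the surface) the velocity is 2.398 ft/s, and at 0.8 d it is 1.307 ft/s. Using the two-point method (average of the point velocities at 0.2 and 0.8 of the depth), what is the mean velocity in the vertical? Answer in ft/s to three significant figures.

v̄ = (2.398 + 1.307) / 2 = 1.853 ft/s

1.85 ft/s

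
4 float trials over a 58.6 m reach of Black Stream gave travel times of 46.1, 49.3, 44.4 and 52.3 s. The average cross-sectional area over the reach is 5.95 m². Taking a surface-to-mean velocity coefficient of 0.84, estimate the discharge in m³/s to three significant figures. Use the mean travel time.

6.10 m³/s

t̄ = (46.1 + 49.3 + 44.4 + 52.3) / 4 = 48.025 s
v_surface = L / t̄ = 58.6 / 48.025 = 1.220 m/s
v_mean = 0.84 × 1.220 = 1.025 m/s
Q = A × v_mean = 5.95 × 1.025 = 6.099 m³/s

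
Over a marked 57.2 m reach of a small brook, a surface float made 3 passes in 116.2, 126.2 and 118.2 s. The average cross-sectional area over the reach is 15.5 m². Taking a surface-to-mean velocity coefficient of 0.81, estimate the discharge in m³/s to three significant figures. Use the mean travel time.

5.97 m³/s

t̄ = (116.2 + 126.2 + 118.2) / 3 = 120.2 s
v_surface = L / t̄ = 57.2 / 120.2 = 0.4759 m/s
v_mean = 0.81 × 0.4759 = 0.3855 m/s
Q = A × v_mean = 15.5 × 0.3855 = 5.975 m³/s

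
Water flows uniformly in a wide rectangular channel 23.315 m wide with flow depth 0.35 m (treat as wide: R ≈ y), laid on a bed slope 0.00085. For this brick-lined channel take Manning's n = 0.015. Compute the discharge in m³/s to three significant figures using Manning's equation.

A = b·y = 23.315 × 0.35 = 8.160 m²
Wide channel: R ≈ y = 0.35 m
Q = (1/n)·A·R^(2/3)·S^(1/2) = (1/0.015) × 8.160 × 0.3500^(2/3) × 0.00085^(1/2) = 7.877 m³/s

7.88 m³/s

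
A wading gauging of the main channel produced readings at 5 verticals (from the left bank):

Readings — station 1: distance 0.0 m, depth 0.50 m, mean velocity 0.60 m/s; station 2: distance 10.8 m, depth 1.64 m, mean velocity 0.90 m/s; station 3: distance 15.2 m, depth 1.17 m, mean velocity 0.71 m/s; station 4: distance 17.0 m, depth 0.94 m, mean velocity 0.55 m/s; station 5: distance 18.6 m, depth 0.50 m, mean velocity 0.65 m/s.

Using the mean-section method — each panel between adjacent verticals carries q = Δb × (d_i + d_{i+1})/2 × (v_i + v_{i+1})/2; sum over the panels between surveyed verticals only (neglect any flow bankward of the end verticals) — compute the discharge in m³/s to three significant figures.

15.5 m³/s

Panel 1-2: Δb = 10.8 m, d̄ = (0.50+1.64)/2 = 1.07, v̄ = (0.60+0.90)/2 = 0.75 → q = 10.8×1.07×0.75 = 8.667 m³/s
Panel 2-3: Δb = 4.4 m, d̄ = (1.64+1.17)/2 = 1.405, v̄ = (0.90+0.71)/2 = 0.805 → q = 4.4×1.405×0.805 = 4.977 m³/s
Panel 3-4: Δb = 1.8 m, d̄ = (1.17+0.94)/2 = 1.055, v̄ = (0.71+0.55)/2 = 0.63 → q = 1.8×1.055×0.63 = 1.196 m³/s
Panel 4-5: Δb = 1.6 m, d̄ = (0.94+0.50)/2 = 0.72, v̄ = (0.55+0.65)/2 = 0.6 → q = 1.6×0.72×0.6 = 0.6912 m³/s
Q = Σ q = 15.53 m³/s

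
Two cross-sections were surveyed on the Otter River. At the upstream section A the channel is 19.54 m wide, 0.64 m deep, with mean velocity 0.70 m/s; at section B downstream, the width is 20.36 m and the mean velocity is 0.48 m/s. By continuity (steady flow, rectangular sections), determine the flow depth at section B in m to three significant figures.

0.896 m

Q = A₁V₁ = (19.54×0.64) × 0.70 = 8.754 m³/s
d₂ = Q/(b₂ V₂) = 8.754/(20.36×0.48) = 0.8957 m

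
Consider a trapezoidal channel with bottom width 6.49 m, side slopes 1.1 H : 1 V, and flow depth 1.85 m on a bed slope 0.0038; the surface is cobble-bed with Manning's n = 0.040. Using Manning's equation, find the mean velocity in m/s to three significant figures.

1.85 m/s

A = (b + z·y)·y = (6.49 + 1.1×1.85)×1.85 = 15.77 m²
P = b + 2y√(1+z²) = 6.49 + 2×1.85×√(1+1.1²) = 11.99 m
R = A/P = 15.77/11.99 = 1.315 m
Q = (1/n)·A·R^(2/3)·S^(1/2) = (1/0.040) × 15.77 × 1.315^(2/3) × 0.0038^(1/2) = 29.18 m³/s
V = Q/A = 29.18/15.77 = 1.850 m/s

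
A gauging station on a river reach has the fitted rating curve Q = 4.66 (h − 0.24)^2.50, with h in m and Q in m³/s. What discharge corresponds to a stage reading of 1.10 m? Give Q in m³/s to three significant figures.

3.20 m³/s

Q = 4.66 × (1.10 − 0.24)^2.50 = 4.66 × 0.86^2.50 = 3.196 m³/s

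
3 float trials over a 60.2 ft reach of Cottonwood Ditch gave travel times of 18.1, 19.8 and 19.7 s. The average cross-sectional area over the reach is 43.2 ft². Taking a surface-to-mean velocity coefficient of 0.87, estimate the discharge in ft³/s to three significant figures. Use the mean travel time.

t̄ = (18.1 + 19.8 + 19.7) / 3 = 19.2 s
v_surface = L / t̄ = 60.2 / 19.2 = 3.135 ft/s
v_mean = 0.87 × 3.135 = 2.728 ft/s
Q = A × v_mean = 43.2 × 2.728 = 117.8 ft³/s

118 ft³/s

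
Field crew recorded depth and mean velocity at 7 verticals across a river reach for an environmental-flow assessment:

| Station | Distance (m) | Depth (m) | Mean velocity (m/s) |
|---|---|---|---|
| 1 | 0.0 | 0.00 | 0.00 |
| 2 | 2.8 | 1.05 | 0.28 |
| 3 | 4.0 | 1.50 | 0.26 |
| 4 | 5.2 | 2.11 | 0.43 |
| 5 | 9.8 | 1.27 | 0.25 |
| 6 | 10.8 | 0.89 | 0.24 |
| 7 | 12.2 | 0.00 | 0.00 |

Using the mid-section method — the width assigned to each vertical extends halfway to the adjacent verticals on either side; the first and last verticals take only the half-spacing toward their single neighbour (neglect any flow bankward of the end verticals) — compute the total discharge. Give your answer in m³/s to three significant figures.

4.83 m³/s

w_2 = (4.0 − 0.0)/2 = 2 m; q_2 = 0.28 × 1.05 × 2 = 0.5880 m³/s
w_3 = (5.2 − 2.8)/2 = 1.2 m; q_3 = 0.26 × 1.50 × 1.2 = 0.4680 m³/s
w_4 = (9.8 − 4.0)/2 = 2.9 m; q_4 = 0.43 × 2.11 × 2.9 = 2.631 m³/s
w_5 = (10.8 − 5.2)/2 = 2.8 m; q_5 = 0.25 × 1.27 × 2.8 = 0.8890 m³/s
w_6 = (12.2 − 9.8)/2 = 1.2 m; q_6 = 0.24 × 0.89 × 1.2 = 0.2563 m³/s
Stations 1, 7 contribute zero (depth or velocity is 0).
Q = Σ qᵢ = 4.832 m³/s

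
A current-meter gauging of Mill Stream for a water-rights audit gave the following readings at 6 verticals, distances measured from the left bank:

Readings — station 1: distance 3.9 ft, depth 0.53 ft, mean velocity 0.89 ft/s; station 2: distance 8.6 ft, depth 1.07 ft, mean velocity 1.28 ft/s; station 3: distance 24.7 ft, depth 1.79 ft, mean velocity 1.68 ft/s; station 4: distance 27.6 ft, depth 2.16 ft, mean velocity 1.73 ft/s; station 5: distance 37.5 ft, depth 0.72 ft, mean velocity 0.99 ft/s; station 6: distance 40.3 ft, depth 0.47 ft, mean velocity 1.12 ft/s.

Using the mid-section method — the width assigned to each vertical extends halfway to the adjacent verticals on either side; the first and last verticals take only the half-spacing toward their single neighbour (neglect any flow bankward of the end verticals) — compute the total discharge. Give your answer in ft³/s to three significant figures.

w_1 = (8.6 − 3.9)/2 = 2.35 ft; q_1 = 0.89 × 0.53 × 2.35 = 1.108 ft³/s
w_2 = (24.7 − 3.9)/2 = 10.4 ft; q_2 = 1.28 × 1.07 × 10.4 = 14.24 ft³/s
w_3 = (27.6 − 8.6)/2 = 9.5 ft; q_3 = 1.68 × 1.79 × 9.5 = 28.57 ft³/s
w_4 = (37.5 − 24.7)/2 = 6.4 ft; q_4 = 1.73 × 2.16 × 6.4 = 23.92 ft³/s
w_5 = (40.3 − 27.6)/2 = 6.35 ft; q_5 = 0.99 × 0.72 × 6.35 = 4.526 ft³/s
w_6 = (40.3 − 37.5)/2 = 1.4 ft; q_6 = 1.12 × 0.47 × 1.4 = 0.7370 ft³/s
Q = Σ qᵢ = 73.10 ft³/s

73.1 ft³/s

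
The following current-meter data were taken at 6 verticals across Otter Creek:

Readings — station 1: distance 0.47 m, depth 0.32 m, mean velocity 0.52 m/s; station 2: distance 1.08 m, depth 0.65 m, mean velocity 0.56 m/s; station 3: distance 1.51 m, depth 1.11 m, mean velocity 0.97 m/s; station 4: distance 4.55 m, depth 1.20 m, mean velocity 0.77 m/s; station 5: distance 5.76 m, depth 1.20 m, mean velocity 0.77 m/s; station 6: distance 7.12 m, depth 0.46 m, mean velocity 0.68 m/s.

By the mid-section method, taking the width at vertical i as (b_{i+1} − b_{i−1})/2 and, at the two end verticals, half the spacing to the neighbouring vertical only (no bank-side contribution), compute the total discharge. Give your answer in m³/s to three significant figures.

w_1 = (1.08 − 0.47)/2 = 0.305 m; q_1 = 0.52 × 0.32 × 0.305 = 0.05075 m³/s
w_2 = (1.51 − 0.47)/2 = 0.52 m; q_2 = 0.56 × 0.65 × 0.52 = 0.1893 m³/s
w_3 = (4.55 − 1.08)/2 = 1.735 m; q_3 = 0.97 × 1.11 × 1.735 = 1.868 m³/s
w_4 = (5.76 − 1.51)/2 = 2.125 m; q_4 = 0.77 × 1.20 × 2.125 = 1.964 m³/s
w_5 = (7.12 − 4.55)/2 = 1.285 m; q_5 = 0.77 × 1.20 × 1.285 = 1.187 m³/s
w_6 = (7.12 − 5.76)/2 = 0.68 m; q_6 = 0.68 × 0.46 × 0.68 = 0.2127 m³/s
Q = Σ qᵢ = 5.472 m³/s

5.47 m³/s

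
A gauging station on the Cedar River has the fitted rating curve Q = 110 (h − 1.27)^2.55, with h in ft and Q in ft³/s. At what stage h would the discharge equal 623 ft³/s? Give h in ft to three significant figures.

h − h₀ = (Q/C)^(1/b) = (623/110)^(1/2.55) = 1.974 ft
h = 1.27 + 1.974 = 3.244 ft

3.24 ft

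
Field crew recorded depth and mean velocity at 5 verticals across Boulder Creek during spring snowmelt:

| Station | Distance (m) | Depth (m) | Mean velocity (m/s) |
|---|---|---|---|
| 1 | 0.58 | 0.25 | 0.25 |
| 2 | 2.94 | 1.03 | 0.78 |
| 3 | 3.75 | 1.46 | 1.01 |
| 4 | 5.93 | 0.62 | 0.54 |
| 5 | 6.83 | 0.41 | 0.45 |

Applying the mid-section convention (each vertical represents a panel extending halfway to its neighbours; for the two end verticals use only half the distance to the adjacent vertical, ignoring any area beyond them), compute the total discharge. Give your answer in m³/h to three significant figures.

14900 m³/h

w_1 = (2.94 − 0.58)/2 = 1.18 m; q_1 = 0.25 × 0.25 × 1.18 = 0.07375 m³/s
w_2 = (3.75 − 0.58)/2 = 1.585 m; q_2 = 0.78 × 1.03 × 1.585 = 1.273 m³/s
w_3 = (5.93 − 2.94)/2 = 1.495 m; q_3 = 1.01 × 1.46 × 1.495 = 2.205 m³/s
w_4 = (6.83 − 3.75)/2 = 1.54 m; q_4 = 0.54 × 0.62 × 1.54 = 0.5156 m³/s
w_5 = (6.83 − 5.93)/2 = 0.45 m; q_5 = 0.45 × 0.41 × 0.45 = 0.08303 m³/s
Q = Σ qᵢ = 4.150 m³/s
= 4.150 × 3600 = 14940 m³/h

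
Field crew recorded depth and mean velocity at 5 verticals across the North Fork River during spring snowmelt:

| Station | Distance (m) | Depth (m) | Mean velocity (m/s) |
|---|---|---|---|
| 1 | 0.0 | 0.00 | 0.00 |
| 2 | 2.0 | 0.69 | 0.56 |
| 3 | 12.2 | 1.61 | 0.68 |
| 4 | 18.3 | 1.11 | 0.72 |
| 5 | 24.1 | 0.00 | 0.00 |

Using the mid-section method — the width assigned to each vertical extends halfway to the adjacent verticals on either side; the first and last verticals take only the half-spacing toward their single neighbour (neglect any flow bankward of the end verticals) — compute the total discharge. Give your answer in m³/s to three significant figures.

16.0 m³/s

w_2 = (12.2 − 0.0)/2 = 6.1 m; q_2 = 0.56 × 0.69 × 6.1 = 2.357 m³/s
w_3 = (18.3 − 2.0)/2 = 8.15 m; q_3 = 0.68 × 1.61 × 8.15 = 8.923 m³/s
w_4 = (24.1 − 12.2)/2 = 5.95 m; q_4 = 0.72 × 1.11 × 5.95 = 4.755 m³/s
Stations 1, 5 contribute zero (depth or velocity is 0).
Q = Σ qᵢ = 16.03 m³/s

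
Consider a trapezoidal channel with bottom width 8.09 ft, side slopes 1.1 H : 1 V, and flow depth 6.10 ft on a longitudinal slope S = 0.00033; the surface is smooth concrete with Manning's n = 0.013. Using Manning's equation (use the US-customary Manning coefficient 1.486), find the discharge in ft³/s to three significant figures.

A = (b + z·y)·y = (8.09 + 1.1×6.10)×6.10 = 90.28 ft²
P = b + 2y√(1+z²) = 8.09 + 2×6.10×√(1+1.1²) = 26.23 ft
R = A/P = 90.28/26.23 = 3.442 ft
Q = (1.486/n)·A·R^(2/3)·S^(1/2) = (1.486/0.013) × 90.28 × 3.442^(2/3) × 0.00033^(1/2) = 427.4 ft³/s

427 ft³/s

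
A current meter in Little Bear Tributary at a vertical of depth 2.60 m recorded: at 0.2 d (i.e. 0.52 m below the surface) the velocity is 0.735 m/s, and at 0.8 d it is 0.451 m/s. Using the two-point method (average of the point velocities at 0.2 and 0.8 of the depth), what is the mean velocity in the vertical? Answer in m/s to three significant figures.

v̄ = (0.735 + 0.451) / 2 = 0.5930 m/s

0.593 m/s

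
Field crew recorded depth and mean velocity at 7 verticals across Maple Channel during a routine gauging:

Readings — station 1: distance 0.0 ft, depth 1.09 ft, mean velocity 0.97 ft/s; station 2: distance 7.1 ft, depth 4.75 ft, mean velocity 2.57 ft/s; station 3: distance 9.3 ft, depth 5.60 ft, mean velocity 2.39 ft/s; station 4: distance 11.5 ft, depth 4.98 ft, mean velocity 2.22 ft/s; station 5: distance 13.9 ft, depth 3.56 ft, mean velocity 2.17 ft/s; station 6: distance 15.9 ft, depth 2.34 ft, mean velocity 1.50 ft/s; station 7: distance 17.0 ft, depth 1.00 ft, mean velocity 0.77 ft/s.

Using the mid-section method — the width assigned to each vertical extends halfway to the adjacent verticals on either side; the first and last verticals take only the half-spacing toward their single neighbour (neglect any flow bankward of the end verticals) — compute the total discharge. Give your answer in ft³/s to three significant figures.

138 ft³/s

w_1 = (7.1 − 0.0)/2 = 3.55 ft; q_1 = 0.97 × 1.09 × 3.55 = 3.753 ft³/s
w_2 = (9.3 − 0.0)/2 = 4.65 ft; q_2 = 2.57 × 4.75 × 4.65 = 56.76 ft³/s
w_3 = (11.5 − 7.1)/2 = 2.2 ft; q_3 = 2.39 × 5.60 × 2.2 = 29.44 ft³/s
w_4 = (13.9 − 9.3)/2 = 2.3 ft; q_4 = 2.22 × 4.98 × 2.3 = 25.43 ft³/s
w_5 = (15.9 − 11.5)/2 = 2.2 ft; q_5 = 2.17 × 3.56 × 2.2 = 17.00 ft³/s
w_6 = (17.0 − 13.9)/2 = 1.55 ft; q_6 = 1.50 × 2.34 × 1.55 = 5.441 ft³/s
w_7 = (17.0 − 15.9)/2 = 0.55 ft; q_7 = 0.77 × 1.00 × 0.55 = 0.4235 ft³/s
Q = Σ qᵢ = 138.3 ft³/s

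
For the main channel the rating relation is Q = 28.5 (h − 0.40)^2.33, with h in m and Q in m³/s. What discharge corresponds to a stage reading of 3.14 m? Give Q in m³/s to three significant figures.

Q = 28.5 × (3.14 − 0.40)^2.33 = 28.5 × 2.74^2.33 = 298.4 m³/s

298 m³/s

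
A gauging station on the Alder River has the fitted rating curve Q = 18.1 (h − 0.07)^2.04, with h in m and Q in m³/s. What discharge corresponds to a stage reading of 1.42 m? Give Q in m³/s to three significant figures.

Q = 18.1 × (1.42 − 0.07)^2.04 = 18.1 × 1.35^2.04 = 33.39 m³/s

33.4 m³/s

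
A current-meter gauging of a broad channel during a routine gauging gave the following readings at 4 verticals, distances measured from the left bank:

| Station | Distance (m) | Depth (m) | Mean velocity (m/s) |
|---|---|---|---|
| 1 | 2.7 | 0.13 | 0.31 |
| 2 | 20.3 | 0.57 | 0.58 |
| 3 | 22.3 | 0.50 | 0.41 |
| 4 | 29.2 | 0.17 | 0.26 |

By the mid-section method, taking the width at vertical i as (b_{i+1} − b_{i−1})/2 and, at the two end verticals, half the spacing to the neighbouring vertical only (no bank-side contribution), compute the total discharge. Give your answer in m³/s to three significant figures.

w_1 = (20.3 − 2.7)/2 = 8.8 m; q_1 = 0.31 × 0.13 × 8.8 = 0.3546 m³/s
w_2 = (22.3 − 2.7)/2 = 9.8 m; q_2 = 0.58 × 0.57 × 9.8 = 3.240 m³/s
w_3 = (29.2 − 20.3)/2 = 4.45 m; q_3 = 0.41 × 0.50 × 4.45 = 0.9123 m³/s
w_4 = (29.2 − 22.3)/2 = 3.45 m; q_4 = 0.26 × 0.17 × 3.45 = 0.1525 m³/s
Q = Σ qᵢ = 4.659 m³/s

4.66 m³/s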